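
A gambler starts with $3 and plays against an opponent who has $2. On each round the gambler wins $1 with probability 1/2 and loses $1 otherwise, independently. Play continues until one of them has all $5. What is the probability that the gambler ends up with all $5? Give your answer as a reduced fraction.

3/5

With a fair step, P(i) = ½P(i−1) + ½P(i+1) with P(0)=0, P(5)=1 has the linear solution P(i) = i/5.
P(3) = 3/5.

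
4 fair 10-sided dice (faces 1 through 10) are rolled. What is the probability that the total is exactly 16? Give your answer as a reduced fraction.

There are 10^4 = 10000 equally likely outcomes.
The number of ordered 4-tuples from {1,…,10} summing to 16 is 415.
P(sum = 16) = 415/10000 = 83/2000.

83/2000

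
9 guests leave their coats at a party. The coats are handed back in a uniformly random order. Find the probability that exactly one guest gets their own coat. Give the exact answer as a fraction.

2119/5760

Choose which one is fixed: C(9,1) = 9 ways.
The remaining 8 must have no fixed point: D(8) = 14833.
P = 9·14833/362880 = 2119/5760.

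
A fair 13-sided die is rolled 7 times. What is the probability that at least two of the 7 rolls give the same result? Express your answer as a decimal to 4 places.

0.8622

P(all 7 different) = 13/13 · 12/13 · ··· · 7/13 ≈ 0.1378.
P(at least two equal) = 1 − 0.1378 = 0.8622.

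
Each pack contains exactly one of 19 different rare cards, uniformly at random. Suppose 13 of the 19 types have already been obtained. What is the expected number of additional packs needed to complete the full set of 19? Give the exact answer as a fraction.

Starting from 13 distinct types, each trial gives a new one with probability (19−i)/19 when i types are held, so the wait for the next new type is 19/(19−i).
E = 19/6 + 19/5 + 19/4 + 19/3 + 19/2 + 19/1 = 931/20.

931/20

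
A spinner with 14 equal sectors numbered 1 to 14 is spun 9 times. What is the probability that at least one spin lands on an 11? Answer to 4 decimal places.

P(no spin lands on an 11) = (13/14)^9 ≈ 0.5133.
P(at least one) = 1 − 0.5133 = 0.4867.

0.4867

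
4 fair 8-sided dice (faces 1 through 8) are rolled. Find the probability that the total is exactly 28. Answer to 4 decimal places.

There are 8^4 = 4096 equally likely outcomes.
The number of ordered 4-tuples from {1,…,8} summing to 28 is 35.
P(sum = 28) = 35/4096 ≈ 0.0085.

0.0085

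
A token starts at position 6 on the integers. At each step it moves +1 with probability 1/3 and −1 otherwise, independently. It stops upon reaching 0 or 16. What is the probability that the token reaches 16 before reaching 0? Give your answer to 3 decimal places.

Let r = q/p = (2/3)/(1/3) = 2. The recurrence P(i) = p·P(i+1) + q·P(i−1) with P(0)=0, P(16)=1 gives P(i) = (1 − r^i)/(1 − r^16).
P(6) = (1 − (2)^6) / (1 − (2)^16) = 21/21845 ≈ 0.001.

0.001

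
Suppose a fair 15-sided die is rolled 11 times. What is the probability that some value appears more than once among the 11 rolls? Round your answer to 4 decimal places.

P(all 11 different) = 15/15 · 14/15 · ··· · 5/15 ≈ 0.0063.
P(at least two equal) = 1 − 0.0063 = 0.9937.

0.9937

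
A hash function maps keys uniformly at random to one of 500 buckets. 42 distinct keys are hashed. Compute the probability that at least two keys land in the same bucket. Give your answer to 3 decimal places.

It's easier to compute the probability that all 42 are distinct.
P(all distinct) = 500/500 · 499/500 · ··· · 459/500 ≈ 0.170.
So the probability of at least one match is 1 − 0.170 = 0.830.

0.830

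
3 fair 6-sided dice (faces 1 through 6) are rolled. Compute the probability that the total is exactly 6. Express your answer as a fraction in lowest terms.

5/108

There are 6^3 = 216 equally likely outcomes.
The number of ordered 3-tuples from {1,…,6} summing to 6 is 10.
P(sum = 6) = 10/216 = 5/108.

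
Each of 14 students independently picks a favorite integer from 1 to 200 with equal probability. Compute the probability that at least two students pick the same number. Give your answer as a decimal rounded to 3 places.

0.372

It's easier to compute the probability that all 14 are distinct.
P(all distinct) = 200/200 · 199/200 · ··· · 187/200 ≈ 0.628.
So the probability of at least one match is 1 − 0.628 = 0.372.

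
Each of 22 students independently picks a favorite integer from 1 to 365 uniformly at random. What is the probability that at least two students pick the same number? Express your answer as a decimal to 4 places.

It's easier to compute the probability that all 22 are distinct.
P(all distinct) = 365/365 · 364/365 · ··· · 344/365 ≈ 0.5243.
So the probability of at least one match is 1 − 0.5243 = 0.4757.

0.4757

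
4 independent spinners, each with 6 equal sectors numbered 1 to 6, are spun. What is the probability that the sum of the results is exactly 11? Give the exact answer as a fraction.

13/162

There are 6^4 = 1296 equally likely outcomes.
The number of ordered 4-tuples from {1,…,6} summing to 11 is 104.
P(sum = 11) = 104/1296 = 13/162.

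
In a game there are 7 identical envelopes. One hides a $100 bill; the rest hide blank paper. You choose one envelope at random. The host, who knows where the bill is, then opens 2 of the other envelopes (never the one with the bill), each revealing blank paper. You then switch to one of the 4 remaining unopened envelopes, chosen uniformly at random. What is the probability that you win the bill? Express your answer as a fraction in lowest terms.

3/14

Your original envelope holds the bill with probability 1/7, so the other 6 collectively hold it with probability 6/7.
The host can always find 2 empty envelopes to open, so the reveals don't change that 6/7; it is now spread over the 4 remaining unopened envelopes.
P(win by switching) = (6/7) · (1/4) = 3/14.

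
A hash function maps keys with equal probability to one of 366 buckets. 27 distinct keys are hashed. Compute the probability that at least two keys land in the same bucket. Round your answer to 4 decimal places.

0.6258

It's easier to compute the probability that all 27 are distinct.
P(all distinct) = 366/366 · 365/366 · ··· · 340/366 ≈ 0.3742.
So the probability of at least one match is 1 − 0.3742 = 0.6258.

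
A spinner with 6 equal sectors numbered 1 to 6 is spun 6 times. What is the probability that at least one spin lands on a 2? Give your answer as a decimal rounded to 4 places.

0.6651

P(no spin lands on a 2) = (5/6)^6 ≈ 0.3349.
P(at least one) = 1 − 0.3349 = 0.6651.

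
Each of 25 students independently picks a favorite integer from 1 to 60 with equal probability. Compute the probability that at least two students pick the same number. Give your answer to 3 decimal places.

0.997

It's easier to compute the probability that all 25 are distinct.
P(all distinct) = 60/60 · 59/60 · ··· · 36/60 ≈ 0.003.
So the probability of at least one match is 1 − 0.003 = 0.997.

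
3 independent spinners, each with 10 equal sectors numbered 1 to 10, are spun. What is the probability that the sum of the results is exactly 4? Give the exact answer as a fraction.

There are 10^3 = 1000 equally likely outcomes.
The number of ordered 3-tuples from {1,…,10} summing to 4 is 3.
P(sum = 4) = 3/1000.

3/1000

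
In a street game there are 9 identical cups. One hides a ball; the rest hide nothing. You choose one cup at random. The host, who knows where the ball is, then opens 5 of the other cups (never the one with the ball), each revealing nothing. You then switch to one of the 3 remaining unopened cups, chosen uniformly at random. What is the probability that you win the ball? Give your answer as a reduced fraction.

Your original cup holds the ball with probability 1/9, so the other 8 collectively hold it with probability 8/9.
The host can always find 5 empty cups to open, so the reveals don't change that 8/9; it is now spread over the 3 remaining unopened cups.
P(win by switching) = (8/9) · (1/3) = 8/27.

8/27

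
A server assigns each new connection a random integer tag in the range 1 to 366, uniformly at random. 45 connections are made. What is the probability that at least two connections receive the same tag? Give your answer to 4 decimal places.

It's easier to compute the probability that all 45 are distinct.
P(all distinct) = 366/366 · 365/366 · ··· · 322/366 ≈ 0.0595.
So the probability of at least one match is 1 − 0.0595 = 0.9405.

0.9405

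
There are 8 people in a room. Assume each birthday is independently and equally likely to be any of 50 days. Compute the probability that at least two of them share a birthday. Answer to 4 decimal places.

It's easier to compute the probability that all 8 are distinct.
P(all distinct) = 50/50 · 49/50 · ··· · 43/50 ≈ 0.5542.
So the probability of at least one match is 1 − 0.5542 = 0.4458.

0.4458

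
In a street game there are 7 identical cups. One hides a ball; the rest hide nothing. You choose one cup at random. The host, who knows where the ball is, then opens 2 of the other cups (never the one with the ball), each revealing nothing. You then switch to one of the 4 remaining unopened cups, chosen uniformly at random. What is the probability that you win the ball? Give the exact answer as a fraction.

Your original cup holds the ball with probability 1/7, so the other 6 collectively hold it with probability 6/7.
The host can always find 2 empty cups to open, so the reveals don't change that 6/7; it is now spread over the 4 remaining unopened cups.
P(win by switching) = (6/7) · (1/4) = 3/14.

3/14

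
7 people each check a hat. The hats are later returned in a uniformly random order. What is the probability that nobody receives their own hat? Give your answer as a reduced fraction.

This is the derangement probability: permutations of 7 with no fixed point.
D(7) = 7! · (1 − 1/1! + 1/2! − ··· + (−1)^7/7!) = 1854.
P = 1854/5040 = 103/280.

103/280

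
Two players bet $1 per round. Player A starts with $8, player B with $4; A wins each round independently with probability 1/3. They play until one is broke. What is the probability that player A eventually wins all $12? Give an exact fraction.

Let r = q/p = (2/3)/(1/3) = 2. The recurrence P(i) = p·P(i+1) + q·P(i−1) with P(0)=0, P(12)=1 gives P(i) = (1 − r^i)/(1 − r^12).
P(8) = (1 − (2)^8) / (1 − (2)^12) = 17/273.

17/273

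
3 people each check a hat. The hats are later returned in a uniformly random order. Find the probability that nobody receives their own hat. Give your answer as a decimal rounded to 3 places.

This is the derangement probability: permutations of 3 with no fixed point.
D(3) = 3! · (1 − 1/1! + 1/2! − ··· + (−1)^3/3!) = 2.
P = 2/6 = 1/3 ≈ 0.333.

0.333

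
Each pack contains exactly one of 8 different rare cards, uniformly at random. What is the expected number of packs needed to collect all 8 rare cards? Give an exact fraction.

761/35

After i distinct types are collected, each trial gives a new one with probability (8−i)/8, so the expected wait for the next new type is 8/(8−i).
E = 8/8 + 8/7 + 8/6 + 8/5 + 8/4 + 8/3 + 8/2 + 8/1 = 761/35.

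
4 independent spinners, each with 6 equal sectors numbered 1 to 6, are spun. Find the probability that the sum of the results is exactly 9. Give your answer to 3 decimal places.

0.043

There are 6^4 = 1296 equally likely outcomes.
The number of ordered 4-tuples from {1,…,6} summing to 9 is 56.
P(sum = 9) = 56/1296 = 7/162 ≈ 0.043.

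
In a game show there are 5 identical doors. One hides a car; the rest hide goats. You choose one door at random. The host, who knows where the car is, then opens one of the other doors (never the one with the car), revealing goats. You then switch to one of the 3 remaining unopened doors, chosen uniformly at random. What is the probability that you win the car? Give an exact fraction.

4/15

Your original door holds the car with probability 1/5, so the other 4 collectively hold it with probability 4/5.
The host can always find an empty door to open, so this doesn't change that 4/5; it is now spread over the 3 remaining unopened doors.
P(win by switching) = (4/5) · (1/3) = 4/15.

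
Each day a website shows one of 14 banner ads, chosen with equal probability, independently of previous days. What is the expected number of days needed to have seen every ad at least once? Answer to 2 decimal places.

After i distinct types are collected, each trial gives a new one with probability (14−i)/14, so the expected wait for the next new type is 14/(14−i).
E = 14/14 + 14/13 + 14/12 + 14/11 + 14/10 + 14/9 + 14/8 + 14/7 + 14/6 + 14/5 + 14/4 + 14/3 + 14/2 + 14/1 = 1171733/25740 ≈ 45.52.

45.52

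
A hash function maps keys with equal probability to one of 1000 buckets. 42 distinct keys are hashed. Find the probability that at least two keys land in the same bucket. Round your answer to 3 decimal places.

It's easier to compute the probability that all 42 are distinct.
P(all distinct) = 1000/1000 · 999/1000 · ··· · 959/1000 ≈ 0.418.
So the probability of at least one match is 1 − 0.418 = 0.582.

0.582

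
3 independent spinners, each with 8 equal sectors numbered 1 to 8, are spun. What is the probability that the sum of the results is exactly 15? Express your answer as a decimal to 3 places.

There are 8^3 = 512 equally likely outcomes.
The number of ordered 3-tuples from {1,…,8} summing to 15 is 46.
P(sum = 15) = 46/512 = 23/256 ≈ 0.090.

0.090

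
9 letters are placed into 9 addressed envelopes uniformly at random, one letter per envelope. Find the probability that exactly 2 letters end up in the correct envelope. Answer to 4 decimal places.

0.1839

Choose which 2 of the 9 are fixed: C(9,2) = 36 ways.
The remaining 7 must have no fixed point: D(7) = 1854.
P = 36·1854/362880 = 103/560 ≈ 0.1839.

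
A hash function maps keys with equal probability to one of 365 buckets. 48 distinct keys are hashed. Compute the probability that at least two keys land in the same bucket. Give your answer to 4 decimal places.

It's easier to compute the probability that all 48 are distinct.
P(all distinct) = 365/365 · 364/365 · ··· · 318/365 ≈ 0.0394.
So the probability of at least one match is 1 − 0.0394 = 0.9606.

0.9606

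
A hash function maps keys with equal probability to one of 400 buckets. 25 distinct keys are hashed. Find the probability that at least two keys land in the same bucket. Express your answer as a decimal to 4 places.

0.5350

It's easier to compute the probability that all 25 are distinct.
P(all distinct) = 400/400 · 399/400 · ··· · 376/400 ≈ 0.4650.
So the probability of at least one match is 1 − 0.4650 = 0.5350.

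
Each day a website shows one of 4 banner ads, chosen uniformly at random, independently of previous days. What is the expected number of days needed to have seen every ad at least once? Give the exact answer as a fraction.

After i distinct types are collected, each trial gives a new one with probability (4−i)/4, so the expected wait for the next new type is 4/(4−i).
E = 4/4 + 4/3 + 4/2 + 4/1 = 25/3.

25/3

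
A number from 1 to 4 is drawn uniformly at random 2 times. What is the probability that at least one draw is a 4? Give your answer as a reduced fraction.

7/16

P(no draw is a 4) = (3/4)^2 = 9/16.
P(at least one) = 1 − 9/16 = 7/16.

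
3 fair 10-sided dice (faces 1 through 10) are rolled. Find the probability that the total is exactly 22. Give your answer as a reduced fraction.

There are 10^3 = 1000 equally likely outcomes.
The number of ordered 3-tuples from {1,…,10} summing to 22 is 45.
P(sum = 22) = 45/1000 = 9/200.

9/200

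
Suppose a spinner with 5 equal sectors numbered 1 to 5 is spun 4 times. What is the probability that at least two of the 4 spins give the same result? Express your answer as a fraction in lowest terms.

101/125

P(all 4 different) = 5/5 · 4/5 · ··· · 2/5 = 24/125.
P(at least two equal) = 1 − 24/125 = 101/125.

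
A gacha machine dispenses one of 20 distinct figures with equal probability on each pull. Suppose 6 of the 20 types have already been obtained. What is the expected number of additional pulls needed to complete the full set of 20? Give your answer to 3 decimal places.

Starting from 6 distinct types, each trial gives a new one with probability (20−i)/20 when i types are held, so the wait for the next new type is 20/(20−i).
E = 20/14 + 20/13 + 20/12 + 20/11 + 20/10 + 20/9 + 20/8 + 20/7 + 20/6 + 20/5 + 20/4 + 20/3 + 20/2 + 20/1 = 1171733/18018 ≈ 65.031.

65.031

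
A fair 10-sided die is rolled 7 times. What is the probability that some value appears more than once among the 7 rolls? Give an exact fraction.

2936/3125

P(all 7 different) = 10/10 · 9/10 · ··· · 4/10 = 189/3125.
P(at least two equal) = 1 − 189/3125 = 2936/3125.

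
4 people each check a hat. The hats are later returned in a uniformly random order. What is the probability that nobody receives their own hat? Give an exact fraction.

3/8

This is the derangement probability: permutations of 4 with no fixed point.
D(4) = 4! · (1 − 1/1! + 1/2! − ··· + (−1)^4/4!) = 9.
P = 9/24 = 3/8.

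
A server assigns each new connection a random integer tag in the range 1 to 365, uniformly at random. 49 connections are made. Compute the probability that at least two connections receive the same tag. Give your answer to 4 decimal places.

It's easier to compute the probability that all 49 are distinct.
P(all distinct) = 365/365 · 364/365 · ··· · 317/365 ≈ 0.0342.
So the probability of at least one match is 1 − 0.0342 = 0.9658.

0.9658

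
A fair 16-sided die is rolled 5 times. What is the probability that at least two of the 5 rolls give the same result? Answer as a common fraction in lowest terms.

P(all 5 different) = 16/16 · 15/16 · ··· · 12/16 = 4095/8192.
P(at least two equal) = 1 − 4095/8192 = 4097/8192.

4097/8192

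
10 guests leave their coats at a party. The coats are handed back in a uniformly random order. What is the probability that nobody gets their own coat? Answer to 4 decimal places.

0.3679

This is the derangement probability: permutations of 10 with no fixed point.
D(10) = 10! · (1 − 1/1! + 1/2! − ··· + (−1)^10/10!) = 1334961.
P = 1334961/3628800 = 16481/44800 ≈ 0.3679.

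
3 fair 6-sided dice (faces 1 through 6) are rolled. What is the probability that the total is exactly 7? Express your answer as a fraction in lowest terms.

There are 6^3 = 216 equally likely outcomes.
The number of ordered 3-tuples from {1,…,6} summing to 7 is 15.
P(sum = 7) = 15/216 = 5/72.

5/72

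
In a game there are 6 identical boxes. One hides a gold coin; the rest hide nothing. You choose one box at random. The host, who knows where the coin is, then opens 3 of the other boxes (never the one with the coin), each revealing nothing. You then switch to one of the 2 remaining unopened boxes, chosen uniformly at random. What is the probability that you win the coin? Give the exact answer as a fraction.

5/12

Your original box holds the coin with probability 1/6, so the other 5 collectively hold it with probability 5/6.
The host can always find 3 empty boxes to open, so the reveals don't change that 5/6; it is now spread over the 2 remaining unopened boxes.
P(win by switching) = (5/6) · (1/2) = 5/12.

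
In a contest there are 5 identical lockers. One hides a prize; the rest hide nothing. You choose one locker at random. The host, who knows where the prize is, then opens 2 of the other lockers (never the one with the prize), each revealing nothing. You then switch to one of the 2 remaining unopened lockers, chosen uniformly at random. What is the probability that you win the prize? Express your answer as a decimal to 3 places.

Your original locker holds the prize with probability 1/5, so the other 4 collectively hold it with probability 4/5.
The host can always find 2 empty lockers to open, so the reveals don't change that 4/5; it is now spread over the 2 remaining unopened lockers.
P(win by switching) = (4/5) · (1/2) = 2/5 ≈ 0.400.

0.400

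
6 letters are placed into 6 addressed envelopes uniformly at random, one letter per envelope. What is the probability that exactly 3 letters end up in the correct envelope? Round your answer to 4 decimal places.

Choose which 3 of the 6 are fixed: C(6,3) = 20 ways.
The remaining 3 must have no fixed point: D(3) = 2.
P = 20·2/720 = 1/18 ≈ 0.0556.

0.0556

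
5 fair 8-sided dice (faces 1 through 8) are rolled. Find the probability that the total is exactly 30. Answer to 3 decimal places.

0.028

There are 8^5 = 32768 equally likely outcomes.
The number of ordered 5-tuples from {1,…,8} summing to 30 is 926.
P(sum = 30) = 926/32768 = 463/16384 ≈ 0.028.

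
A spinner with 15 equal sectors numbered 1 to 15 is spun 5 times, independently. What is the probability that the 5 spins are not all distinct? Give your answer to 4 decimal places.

P(all 5 different) = 15/15 · 14/15 · ··· · 11/15 ≈ 0.4745.
P(at least two equal) = 1 − 0.4745 = 0.5255.

0.5255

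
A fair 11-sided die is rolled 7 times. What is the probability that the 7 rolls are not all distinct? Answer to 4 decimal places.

P(all 7 different) = 11/11 · 10/11 · ··· · 5/11 ≈ 0.0853.
P(at least two equal) = 1 − 0.0853 = 0.9147.

0.9147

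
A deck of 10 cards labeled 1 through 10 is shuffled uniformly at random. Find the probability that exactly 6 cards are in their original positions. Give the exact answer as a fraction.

Choose which 6 of the 10 are fixed: C(10,6) = 210 ways.
The remaining 4 must have no fixed point: D(4) = 9.
P = 210·9/3628800 = 1/1920.

1/1920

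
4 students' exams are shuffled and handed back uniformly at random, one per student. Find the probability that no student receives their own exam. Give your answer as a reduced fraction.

3/8

This is the derangement probability: permutations of 4 with no fixed point.
D(4) = 4! · (1 − 1/1! + 1/2! − ··· + (−1)^4/4!) = 9.
P = 9/24 = 3/8.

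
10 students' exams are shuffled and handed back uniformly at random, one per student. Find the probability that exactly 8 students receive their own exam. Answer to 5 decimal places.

0.00001

Choose which 8 of the 10 are fixed: C(10,8) = 45 ways.
The remaining 2 must have no fixed point: D(2) = 1.
P = 45·1/3628800 = 1/80640 ≈ 0.00001.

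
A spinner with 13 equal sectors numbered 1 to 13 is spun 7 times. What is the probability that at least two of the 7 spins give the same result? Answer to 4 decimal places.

P(all 7 different) = 13/13 · 12/13 · ··· · 7/13 ≈ 0.1378.
P(at least two equal) = 1 − 0.1378 = 0.8622.

0.8622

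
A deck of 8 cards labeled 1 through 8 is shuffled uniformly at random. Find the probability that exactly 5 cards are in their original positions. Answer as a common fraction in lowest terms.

Choose which 5 of the 8 are fixed: C(8,5) = 56 ways.
The remaining 3 must have no fixed point: D(3) = 2.
P = 56·2/40320 = 1/360.

1/360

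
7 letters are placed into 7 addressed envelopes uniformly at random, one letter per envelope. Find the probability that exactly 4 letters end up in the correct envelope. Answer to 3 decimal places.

0.014

Choose which 4 of the 7 are fixed: C(7,4) = 35 ways.
The remaining 3 must have no fixed point: D(3) = 2.
P = 35·2/5040 = 1/72 ≈ 0.014.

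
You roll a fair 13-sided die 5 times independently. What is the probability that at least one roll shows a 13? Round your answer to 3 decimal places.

0.330

P(no roll shows a 13) = (12/13)^5 ≈ 0.670.
P(at least one) = 1 − 0.670 = 0.330.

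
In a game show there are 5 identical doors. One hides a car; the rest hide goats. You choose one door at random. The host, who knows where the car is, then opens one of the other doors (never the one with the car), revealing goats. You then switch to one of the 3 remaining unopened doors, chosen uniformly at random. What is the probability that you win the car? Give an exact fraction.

Your original door holds the car with probability 1/5, so the other 4 collectively hold it with probability 4/5.
The host can always find an empty door to open, so this doesn't change that 4/5; it is now spread over the 3 remaining unopened doors.
P(win by switching) = (4/5) · (1/3) = 4/15.

4/15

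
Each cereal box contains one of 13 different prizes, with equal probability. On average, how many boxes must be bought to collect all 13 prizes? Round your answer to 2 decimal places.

After i distinct types are collected, each trial gives a new one with probability (13−i)/13, so the expected wait for the next new type is 13/(13−i).
E = 13/13 + 13/12 + 13/11 + 13/10 + 13/9 + 13/8 + 13/7 + 13/6 + 13/5 + 13/4 + 13/3 + 13/2 + 13/1 = 1145993/27720 ≈ 41.34.

41.34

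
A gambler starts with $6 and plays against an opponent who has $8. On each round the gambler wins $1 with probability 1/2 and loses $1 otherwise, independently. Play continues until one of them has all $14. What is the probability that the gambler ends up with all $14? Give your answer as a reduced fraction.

3/7

With a fair step, P(i) = ½P(i−1) + ½P(i+1) with P(0)=0, P(14)=1 has the linear solution P(i) = i/14.
P(6) = 6/14 = 3/7.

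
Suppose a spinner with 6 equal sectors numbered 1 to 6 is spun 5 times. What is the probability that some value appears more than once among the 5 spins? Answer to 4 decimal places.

P(all 5 different) = 6/6 · 5/6 · ··· · 2/6 ≈ 0.0926.
P(at least two equal) = 1 − 0.0926 = 0.9074.

0.9074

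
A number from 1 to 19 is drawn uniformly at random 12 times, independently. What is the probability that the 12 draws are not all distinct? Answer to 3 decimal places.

0.989

P(all 12 different) = 19/19 · 18/19 · ··· · 8/19 ≈ 0.011.
P(at least two equal) = 1 − 0.011 = 0.989.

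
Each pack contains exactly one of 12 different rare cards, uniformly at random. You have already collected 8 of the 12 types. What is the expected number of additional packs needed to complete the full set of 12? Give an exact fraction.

25

Starting from 8 distinct types, each trial gives a new one with probability (12−i)/12 when i types are held, so the wait for the next new type is 12/(12−i).
E = 12/4 + 12/3 + 12/2 + 12/1 = 25.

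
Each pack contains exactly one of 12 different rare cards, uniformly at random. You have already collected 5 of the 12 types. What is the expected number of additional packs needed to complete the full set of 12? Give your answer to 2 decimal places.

31.11

Starting from 5 distinct types, each trial gives a new one with probability (12−i)/12 when i types are held, so the wait for the next new type is 12/(12−i).
E = 12/7 + 12/6 + 12/5 + 12/4 + 12/3 + 12/2 + 12/1 = 1089/35 ≈ 31.11.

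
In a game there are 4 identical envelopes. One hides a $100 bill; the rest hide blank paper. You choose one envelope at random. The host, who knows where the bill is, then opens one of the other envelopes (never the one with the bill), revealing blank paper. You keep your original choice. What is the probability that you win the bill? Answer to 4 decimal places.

0.2500

The host can always open an empty envelope regardless of your choice, so this gives no information about your original envelope.
P(win by staying) = 1/4 ≈ 0.2500.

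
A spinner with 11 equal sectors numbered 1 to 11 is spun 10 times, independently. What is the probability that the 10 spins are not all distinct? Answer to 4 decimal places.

0.9985

P(all 10 different) = 11/11 · 10/11 · ··· · 2/11 ≈ 0.0015.
P(at least two equal) = 1 − 0.0015 = 0.9985.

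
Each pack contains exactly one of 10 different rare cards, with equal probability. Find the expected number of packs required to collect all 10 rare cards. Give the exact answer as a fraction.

After i distinct types are collected, each trial gives a new one with probability (10−i)/10, so the expected wait for the next new type is 10/(10−i).
E = 10/10 + 10/9 + 10/8 + 10/7 + 10/6 + 10/5 + 10/4 + 10/3 + 10/2 + 10/1 = 7381/252.

7381/252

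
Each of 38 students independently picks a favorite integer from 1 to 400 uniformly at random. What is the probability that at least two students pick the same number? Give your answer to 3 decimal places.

It's easier to compute the probability that all 38 are distinct.
P(all distinct) = 400/400 · 399/400 · ··· · 363/400 ≈ 0.163.
So the probability of at least one match is 1 − 0.163 = 0.837.

0.837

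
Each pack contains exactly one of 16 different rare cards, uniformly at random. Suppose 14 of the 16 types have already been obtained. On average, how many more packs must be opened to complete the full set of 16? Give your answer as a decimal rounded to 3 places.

Starting from 14 distinct types, each trial gives a new one with probability (16−i)/16 when i types are held, so the wait for the next new type is 16/(16−i).
E = 16/2 + 16/1 = 24 ≈ 24.000.

24.000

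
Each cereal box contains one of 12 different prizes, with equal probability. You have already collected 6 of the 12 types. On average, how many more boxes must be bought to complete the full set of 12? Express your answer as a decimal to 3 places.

Starting from 6 distinct types, each trial gives a new one with probability (12−i)/12 when i types are held, so the wait for the next new type is 12/(12−i).
E = 12/6 + 12/5 + 12/4 + 12/3 + 12/2 + 12/1 = 147/5 ≈ 29.400.

29.400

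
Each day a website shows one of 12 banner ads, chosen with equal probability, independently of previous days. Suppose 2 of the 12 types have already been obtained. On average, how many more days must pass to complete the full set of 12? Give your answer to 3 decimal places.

Starting from 2 distinct types, each trial gives a new one with probability (12−i)/12 when i types are held, so the wait for the next new type is 12/(12−i).
E = 12/10 + 12/9 + 12/8 + 12/7 + 12/6 + 12/5 + 12/4 + 12/3 + 12/2 + 12/1 = 7381/210 ≈ 35.148.

35.148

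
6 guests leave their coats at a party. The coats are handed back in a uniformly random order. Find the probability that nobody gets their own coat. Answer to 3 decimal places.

0.368

This is the derangement probability: permutations of 6 with no fixed point.
D(6) = 6! · (1 − 1/1! + 1/2! − ··· + (−1)^6/6!) = 265.
P = 265/720 = 53/144 ≈ 0.368.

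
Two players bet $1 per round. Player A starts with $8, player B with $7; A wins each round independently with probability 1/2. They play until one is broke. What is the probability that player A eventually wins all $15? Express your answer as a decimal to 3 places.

With a fair step, P(i) = ½P(i−1) + ½P(i+1) with P(0)=0, P(15)=1 has the linear solution P(i) = i/15.
P(8) = 8/15 ≈ 0.533.

0.533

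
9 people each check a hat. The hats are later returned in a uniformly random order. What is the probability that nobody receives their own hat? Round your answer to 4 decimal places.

This is the derangement probability: permutations of 9 with no fixed point.
D(9) = 9! · (1 − 1/1! + 1/2! − ··· + (−1)^9/9!) = 133496.
P = 133496/362880 = 16687/45360 ≈ 0.3679.

0.3679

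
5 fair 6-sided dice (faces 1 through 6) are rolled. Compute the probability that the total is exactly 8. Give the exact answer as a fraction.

35/7776

There are 6^5 = 7776 equally likely outcomes.
The number of ordered 5-tuples from {1,…,6} summing to 8 is 35.
P(sum = 8) = 35/7776.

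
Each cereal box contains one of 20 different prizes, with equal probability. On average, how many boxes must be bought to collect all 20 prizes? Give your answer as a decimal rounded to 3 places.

After i distinct types are collected, each trial gives a new one with probability (20−i)/20, so the expected wait for the next new type is 20/(20−i).
E = 20/20 + 20/19 + 20/18 + 20/17 + 20/16 + 20/15 + 20/14 + 20/13 + 20/12 + 20/11 + 20/10 + 20/9 + 20/8 + 20/7 + 20/6 + 20/5 + 20/4 + 20/3 + 20/2 + 20/1 = 279175675/3879876 ≈ 71.955.

71.955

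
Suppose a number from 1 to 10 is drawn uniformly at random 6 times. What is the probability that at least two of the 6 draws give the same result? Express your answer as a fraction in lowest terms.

1061/1250

P(all 6 different) = 10/10 · 9/10 · ··· · 5/10 = 189/1250.
P(at least two equal) = 1 − 189/1250 = 1061/1250.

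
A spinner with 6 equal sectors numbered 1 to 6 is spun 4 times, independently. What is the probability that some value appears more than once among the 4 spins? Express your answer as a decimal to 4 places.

P(all 4 different) = 6/6 · 5/6 · ··· · 3/6 ≈ 0.2778.
P(at least two equal) = 1 − 0.2778 = 0.7222.

0.7222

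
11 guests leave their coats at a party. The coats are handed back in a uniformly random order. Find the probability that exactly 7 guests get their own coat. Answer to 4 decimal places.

Choose which 7 of the 11 are fixed: C(11,7) = 330 ways.
The remaining 4 must have no fixed point: D(4) = 9.
P = 330·9/39916800 = 1/13440 ≈ 0.0001.

0.0001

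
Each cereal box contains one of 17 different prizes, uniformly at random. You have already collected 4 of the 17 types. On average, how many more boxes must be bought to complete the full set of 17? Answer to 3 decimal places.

Starting from 4 distinct types, each trial gives a new one with probability (17−i)/17 when i types are held, so the wait for the next new type is 17/(17−i).
E = 17/13 + 17/12 + 17/11 + 17/10 + 17/9 + 17/8 + 17/7 + 17/6 + 17/5 + 17/4 + 17/3 + 17/2 + 17/1 = 19481881/360360 ≈ 54.062.

54.062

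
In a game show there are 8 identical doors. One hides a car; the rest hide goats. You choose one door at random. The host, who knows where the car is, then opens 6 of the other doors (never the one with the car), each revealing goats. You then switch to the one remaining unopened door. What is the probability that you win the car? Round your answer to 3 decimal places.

0.875

Your original door holds the car with probability 1/8, so the other 7 collectively hold it with probability 7/8.
The host can always find 6 empty doors to open, so the reveals don't change that 7/8; it is now spread over the 1 remaining unopened door.
P(win by switching) = (7/8) · (1/1) = 7/8 ≈ 0.875.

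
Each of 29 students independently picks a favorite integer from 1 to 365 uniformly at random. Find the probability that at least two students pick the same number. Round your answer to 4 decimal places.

It's easier to compute the probability that all 29 are distinct.
P(all distinct) = 365/365 · 364/365 · ··· · 337/365 ≈ 0.3190.
So the probability of at least one match is 1 − 0.3190 = 0.6810.

0.6810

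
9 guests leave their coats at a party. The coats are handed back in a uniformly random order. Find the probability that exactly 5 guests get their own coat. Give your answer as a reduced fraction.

1/320

Choose which 5 of the 9 are fixed: C(9,5) = 126 ways.
The remaining 4 must have no fixed point: D(4) = 9.
P = 126·9/362880 = 1/320.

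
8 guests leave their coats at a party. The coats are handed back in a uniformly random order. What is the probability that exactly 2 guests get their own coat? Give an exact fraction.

53/288

Choose which 2 of the 8 are fixed: C(8,2) = 28 ways.
The remaining 6 must have no fixed point: D(6) = 265.
P = 28·265/40320 = 53/288.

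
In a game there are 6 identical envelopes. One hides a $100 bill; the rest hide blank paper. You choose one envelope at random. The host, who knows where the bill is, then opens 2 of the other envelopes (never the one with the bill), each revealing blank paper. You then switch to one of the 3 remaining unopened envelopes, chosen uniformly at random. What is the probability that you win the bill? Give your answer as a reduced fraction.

5/18

Your original envelope holds the bill with probability 1/6, so the other 5 collectively hold it with probability 5/6.
The host can always find 2 empty envelopes to open, so the reveals don't change that 5/6; it is now spread over the 3 remaining unopened envelopes.
P(win by switching) = (5/6) · (1/3) = 5/18.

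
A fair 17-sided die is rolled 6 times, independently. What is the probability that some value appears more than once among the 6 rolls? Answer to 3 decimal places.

P(all 6 different) = 17/17 · 16/17 · ··· · 12/17 ≈ 0.369.
P(at least two equal) = 1 − 0.369 = 0.631.

0.631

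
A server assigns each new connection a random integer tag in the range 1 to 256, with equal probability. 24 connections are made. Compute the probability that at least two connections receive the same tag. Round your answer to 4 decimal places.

0.6713

It's easier to compute the probability that all 24 are distinct.
P(all distinct) = 256/256 · 255/256 · ··· · 233/256 ≈ 0.3287.
So the probability of at least one match is 1 − 0.3287 = 0.6713.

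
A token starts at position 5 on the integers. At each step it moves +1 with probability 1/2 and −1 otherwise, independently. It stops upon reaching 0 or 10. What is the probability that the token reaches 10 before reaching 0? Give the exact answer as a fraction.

With a fair step, P(i) = ½P(i−1) + ½P(i+1) with P(0)=0, P(10)=1 has the linear solution P(i) = i/10.
P(5) = 5/10 = 1/2.

1/2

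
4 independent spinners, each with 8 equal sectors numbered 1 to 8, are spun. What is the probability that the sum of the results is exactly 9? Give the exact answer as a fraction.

7/512

There are 8^4 = 4096 equally likely outcomes.
The number of ordered 4-tuples from {1,…,8} summing to 9 is 56.
P(sum = 9) = 56/4096 = 7/512.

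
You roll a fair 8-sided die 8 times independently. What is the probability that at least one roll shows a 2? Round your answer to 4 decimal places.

0.6564

P(no roll shows a 2) = (7/8)^8 ≈ 0.3436.
P(at least one) = 1 − 0.3436 = 0.6564.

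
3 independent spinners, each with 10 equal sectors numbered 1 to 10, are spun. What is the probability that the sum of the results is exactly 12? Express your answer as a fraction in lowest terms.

11/200

There are 10^3 = 1000 equally likely outcomes.
The number of ordered 3-tuples from {1,…,10} summing to 12 is 55.
P(sum = 12) = 55/1000 = 11/200.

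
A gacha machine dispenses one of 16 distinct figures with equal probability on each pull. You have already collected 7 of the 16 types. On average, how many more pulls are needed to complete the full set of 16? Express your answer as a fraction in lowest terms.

Starting from 7 distinct types, each trial gives a new one with probability (16−i)/16 when i types are held, so the wait for the next new type is 16/(16−i).
E = 16/9 + 16/8 + 16/7 + 16/6 + 16/5 + 16/4 + 16/3 + 16/2 + 16/1 = 14258/315.

14258/315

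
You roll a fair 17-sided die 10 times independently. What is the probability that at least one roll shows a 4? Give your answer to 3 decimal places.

0.455

P(no roll shows a 4) = (16/17)^10 ≈ 0.545.
P(at least one) = 1 − 0.545 = 0.455.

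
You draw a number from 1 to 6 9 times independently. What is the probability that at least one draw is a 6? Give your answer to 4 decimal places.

0.8062

P(no draw is a 6) = (5/6)^9 ≈ 0.1938.
P(at least one) = 1 − 0.1938 = 0.8062.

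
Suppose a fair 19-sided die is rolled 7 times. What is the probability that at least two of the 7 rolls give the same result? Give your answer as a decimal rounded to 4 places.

0.7159

P(all 7 different) = 19/19 · 18/19 · ··· · 13/19 ≈ 0.2841.
P(at least two equal) = 1 − 0.2841 = 0.7159.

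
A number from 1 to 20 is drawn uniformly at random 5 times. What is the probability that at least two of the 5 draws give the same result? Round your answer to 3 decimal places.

P(all 5 different) = 20/20 · 19/20 · ··· · 16/20 ≈ 0.581.
P(at least two equal) = 1 − 0.581 = 0.419.

0.419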